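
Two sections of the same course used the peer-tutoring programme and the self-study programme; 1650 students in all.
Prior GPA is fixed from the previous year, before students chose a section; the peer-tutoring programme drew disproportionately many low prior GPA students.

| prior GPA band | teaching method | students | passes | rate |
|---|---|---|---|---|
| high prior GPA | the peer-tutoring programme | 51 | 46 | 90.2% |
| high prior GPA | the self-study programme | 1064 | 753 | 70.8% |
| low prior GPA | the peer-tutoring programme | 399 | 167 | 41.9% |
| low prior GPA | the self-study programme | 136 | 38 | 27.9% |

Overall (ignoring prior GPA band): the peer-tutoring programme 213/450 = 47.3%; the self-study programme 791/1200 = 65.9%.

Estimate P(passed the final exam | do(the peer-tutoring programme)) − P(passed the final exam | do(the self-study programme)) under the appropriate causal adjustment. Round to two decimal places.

+0.18

Prior GPA band satisfies the back-door criterion: it is not a descendant of the teaching method, and it blocks the spurious path from teaching method to outcome. Adjusting for it (i.e., using the within-prior GPA band rates) gives the causal effect.
Adjusting over the population distribution of prior GPA band: 0.676·(0.902−0.708) + 0.324·(0.419−0.279) = +0.176.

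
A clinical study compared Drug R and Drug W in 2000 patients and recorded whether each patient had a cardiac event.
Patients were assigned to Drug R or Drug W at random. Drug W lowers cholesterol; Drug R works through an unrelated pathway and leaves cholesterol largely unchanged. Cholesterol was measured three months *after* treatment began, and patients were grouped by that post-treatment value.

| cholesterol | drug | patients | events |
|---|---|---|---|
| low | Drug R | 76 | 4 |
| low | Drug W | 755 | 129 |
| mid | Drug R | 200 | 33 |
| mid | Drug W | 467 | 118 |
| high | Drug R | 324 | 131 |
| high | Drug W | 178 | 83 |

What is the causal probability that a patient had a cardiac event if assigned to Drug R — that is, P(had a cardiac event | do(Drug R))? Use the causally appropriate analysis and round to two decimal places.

0.28

Drug R is lower inside every cholesterol stratum but Drug W is lower in aggregate. Whether to stratify depends on how cholesterol relates to the drug.
Cholesterol here is a post-treatment variable shaped by the drug; conditioning on it would introduce bias rather than remove it. The overall comparison is the causal one.
So P(outcome | do(Drug R)) is just the pooled rate for Drug R: 168/600 = 0.280.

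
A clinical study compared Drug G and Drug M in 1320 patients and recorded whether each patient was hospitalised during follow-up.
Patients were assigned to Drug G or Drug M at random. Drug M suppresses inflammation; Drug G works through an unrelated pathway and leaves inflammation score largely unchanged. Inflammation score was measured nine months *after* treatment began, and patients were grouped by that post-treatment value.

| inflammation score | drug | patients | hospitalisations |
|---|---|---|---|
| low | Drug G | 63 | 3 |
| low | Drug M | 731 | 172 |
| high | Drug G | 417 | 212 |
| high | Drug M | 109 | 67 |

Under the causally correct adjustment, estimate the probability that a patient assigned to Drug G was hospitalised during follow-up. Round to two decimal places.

Within every inflammation score level Drug G has the lower rate, yet pooled Drug M does — Simpson's reversal.
The distribution of inflammation score is itself part of what the drug does — it is an intermediate outcome. Holding it fixed would remove that part of the effect; the total effect is the pooled difference.
So P(outcome | do(Drug G)) is just the pooled rate for Drug G: 215/480 = 0.448.

0.45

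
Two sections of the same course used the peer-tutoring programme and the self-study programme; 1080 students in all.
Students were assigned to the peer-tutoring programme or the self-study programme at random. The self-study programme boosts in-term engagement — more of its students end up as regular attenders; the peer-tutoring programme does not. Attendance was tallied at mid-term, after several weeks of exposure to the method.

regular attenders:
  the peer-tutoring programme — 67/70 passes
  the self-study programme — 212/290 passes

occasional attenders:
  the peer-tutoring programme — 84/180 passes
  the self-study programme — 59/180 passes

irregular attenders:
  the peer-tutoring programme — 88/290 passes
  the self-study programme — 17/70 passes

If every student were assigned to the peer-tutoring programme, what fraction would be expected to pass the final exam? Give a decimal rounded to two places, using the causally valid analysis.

Mid-term attendance lies on the pathway teaching method → mid-term attendance → outcome, so adjusting for it blocks the indirect effect. For the total causal effect of teaching method, use the unadjusted pooled rates.
So P(outcome | do(the peer-tutoring programme)) is just the pooled rate for the peer-tutoring programme: 239/540 = 0.443.

0.44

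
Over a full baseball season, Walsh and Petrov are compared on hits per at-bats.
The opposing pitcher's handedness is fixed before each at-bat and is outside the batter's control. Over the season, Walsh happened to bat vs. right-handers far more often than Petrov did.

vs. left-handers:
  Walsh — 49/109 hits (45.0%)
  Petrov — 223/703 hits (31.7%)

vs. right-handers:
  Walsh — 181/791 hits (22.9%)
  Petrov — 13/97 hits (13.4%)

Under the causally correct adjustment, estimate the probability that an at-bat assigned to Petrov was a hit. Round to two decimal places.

The stratified and pooled comparisons disagree (Walsh wins within each pitcher handedness; Petrov wins overall), so the answer turns on the causal role of pitcher handedness.
Pitcher handedness satisfies the back-door criterion: it is not a descendant of the player, and it blocks the spurious path from player to outcome. Adjusting for it (i.e., using the within-pitcher handedness rates) gives the causal effect.
Standardising Petrov to the population pitcher handedness mix: 0.478·223/703 + 0.522·13/97 = 0.222.

0.22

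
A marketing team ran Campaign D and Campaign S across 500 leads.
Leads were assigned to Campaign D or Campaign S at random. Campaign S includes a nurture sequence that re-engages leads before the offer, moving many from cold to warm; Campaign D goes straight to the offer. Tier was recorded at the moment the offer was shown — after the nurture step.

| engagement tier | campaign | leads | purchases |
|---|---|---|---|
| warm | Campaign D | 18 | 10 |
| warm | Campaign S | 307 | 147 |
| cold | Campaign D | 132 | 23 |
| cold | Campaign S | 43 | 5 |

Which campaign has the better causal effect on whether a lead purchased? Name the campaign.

The distribution of engagement tier is itself part of what the campaign does — it is an intermediate outcome. Holding it fixed would remove that part of the effect; the total effect is the pooled difference.
Pooled: Campaign D 22.0% vs Campaign S 43.4%; Campaign S is higher overall.

Campaign S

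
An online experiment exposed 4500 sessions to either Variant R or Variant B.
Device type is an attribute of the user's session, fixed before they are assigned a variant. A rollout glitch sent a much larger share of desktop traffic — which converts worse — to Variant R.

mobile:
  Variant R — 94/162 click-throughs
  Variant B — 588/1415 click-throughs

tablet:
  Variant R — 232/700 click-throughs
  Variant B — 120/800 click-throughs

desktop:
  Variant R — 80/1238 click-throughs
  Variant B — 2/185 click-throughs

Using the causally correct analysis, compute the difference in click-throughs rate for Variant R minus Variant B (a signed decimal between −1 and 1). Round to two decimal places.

The imbalance in device type arose from how sessions were allocated, not from anything the variant did; and device type independently affects the outcome. The pooled gap is confounded — condition on device type.
Adjusting over the population distribution of device type: 0.350·(0.580−0.416) + 0.333·(0.331−0.150) + 0.316·(0.065−0.011) = +0.135.

+0.14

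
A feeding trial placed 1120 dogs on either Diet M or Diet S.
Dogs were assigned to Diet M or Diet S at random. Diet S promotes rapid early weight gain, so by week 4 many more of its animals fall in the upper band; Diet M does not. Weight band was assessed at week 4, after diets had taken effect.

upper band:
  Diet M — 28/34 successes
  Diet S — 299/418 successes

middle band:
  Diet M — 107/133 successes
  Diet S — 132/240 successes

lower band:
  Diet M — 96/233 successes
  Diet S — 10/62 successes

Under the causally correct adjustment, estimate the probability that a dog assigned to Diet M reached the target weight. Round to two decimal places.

0.58

Within every week-4 weight band level Diet M has the higher rate, yet pooled Diet S does — Simpson's reversal.
Week-4 weight band here is a post-treatment variable shaped by the diet; conditioning on it would introduce bias rather than remove it. The overall comparison is the causal one.
So P(outcome | do(Diet M)) is just the pooled rate for Diet M: 231/400 = 0.578.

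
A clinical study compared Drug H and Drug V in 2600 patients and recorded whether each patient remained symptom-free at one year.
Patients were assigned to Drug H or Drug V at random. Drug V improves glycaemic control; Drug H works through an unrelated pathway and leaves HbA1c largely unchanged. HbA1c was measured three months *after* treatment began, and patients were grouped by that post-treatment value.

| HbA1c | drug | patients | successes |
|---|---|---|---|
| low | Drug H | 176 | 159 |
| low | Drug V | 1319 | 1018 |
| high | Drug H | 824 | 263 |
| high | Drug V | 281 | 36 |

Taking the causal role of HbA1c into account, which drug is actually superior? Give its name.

Because the drug influences HbA1c, HbA1c is a post-treatment mediator, not a confounder. Stratifying on it would bias the estimate; the causal effect is the crude pooled difference.
Pooled: Drug H 42.2% vs Drug V 65.9%; Drug V is higher overall.

Drug V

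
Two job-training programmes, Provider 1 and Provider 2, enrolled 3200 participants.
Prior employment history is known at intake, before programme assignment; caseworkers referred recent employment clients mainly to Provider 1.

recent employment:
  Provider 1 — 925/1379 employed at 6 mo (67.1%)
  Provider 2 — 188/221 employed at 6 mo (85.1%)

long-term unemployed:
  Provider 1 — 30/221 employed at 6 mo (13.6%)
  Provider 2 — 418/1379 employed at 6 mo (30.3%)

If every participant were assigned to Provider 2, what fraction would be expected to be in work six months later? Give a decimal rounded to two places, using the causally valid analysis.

The imbalance in prior employment history arose from how participants were allocated, not from anything the programme did; and prior employment history independently affects the outcome. The pooled gap is confounded — condition on prior employment history.
Standardising Provider 2 to the population prior employment history mix: 0.500·188/221 + 0.500·418/1379 = 0.577.

0.58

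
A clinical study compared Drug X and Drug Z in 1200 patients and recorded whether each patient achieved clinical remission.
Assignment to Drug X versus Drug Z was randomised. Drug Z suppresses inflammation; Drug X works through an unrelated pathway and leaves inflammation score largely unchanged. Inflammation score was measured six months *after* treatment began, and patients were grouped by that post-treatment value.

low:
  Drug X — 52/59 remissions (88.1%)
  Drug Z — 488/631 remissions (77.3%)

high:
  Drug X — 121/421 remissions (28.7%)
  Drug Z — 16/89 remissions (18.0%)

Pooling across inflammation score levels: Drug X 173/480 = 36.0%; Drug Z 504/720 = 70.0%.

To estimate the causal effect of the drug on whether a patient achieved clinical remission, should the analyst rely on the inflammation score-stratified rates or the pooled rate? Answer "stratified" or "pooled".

pooled

Inflammation score here is a post-treatment variable shaped by the drug; conditioning on it would introduce bias rather than remove it. The overall comparison is the causal one.
Pooled: Drug X 36.0% vs Drug Z 70.0%; Drug Z is higher overall.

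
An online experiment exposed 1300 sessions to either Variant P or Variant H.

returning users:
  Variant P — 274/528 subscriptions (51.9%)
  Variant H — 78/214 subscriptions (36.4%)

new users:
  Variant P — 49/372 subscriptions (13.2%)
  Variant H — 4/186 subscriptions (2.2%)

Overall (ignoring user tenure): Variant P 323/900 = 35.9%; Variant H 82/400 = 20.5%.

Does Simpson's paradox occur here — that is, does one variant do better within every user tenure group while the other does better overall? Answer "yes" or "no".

Within each user tenure level (returning users 51.9% vs 36.4%; new users 13.2% vs 2.2%), Variant P has the higher rate every time. Pooled: 35.9% vs 20.5% — Variant P has the higher rate overall. They agree.

no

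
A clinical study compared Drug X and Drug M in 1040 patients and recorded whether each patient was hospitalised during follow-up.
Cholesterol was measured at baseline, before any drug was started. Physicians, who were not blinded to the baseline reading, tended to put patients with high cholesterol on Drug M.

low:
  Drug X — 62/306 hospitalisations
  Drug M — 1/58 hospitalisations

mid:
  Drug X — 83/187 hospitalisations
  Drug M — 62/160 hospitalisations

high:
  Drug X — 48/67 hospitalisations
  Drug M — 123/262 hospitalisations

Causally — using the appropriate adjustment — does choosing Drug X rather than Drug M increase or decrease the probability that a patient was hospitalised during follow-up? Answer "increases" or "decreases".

Cholesterol satisfies the back-door criterion: it is not a descendant of the drug, and it blocks the spurious path from drug to outcome. Adjusting for it (i.e., using the within-cholesterol rates) gives the causal effect.
Within each level — low: 20.3% vs 1.7%; mid: 44.4% vs 38.8%; high: 71.6% vs 46.9% — Drug M is lower every time.

increases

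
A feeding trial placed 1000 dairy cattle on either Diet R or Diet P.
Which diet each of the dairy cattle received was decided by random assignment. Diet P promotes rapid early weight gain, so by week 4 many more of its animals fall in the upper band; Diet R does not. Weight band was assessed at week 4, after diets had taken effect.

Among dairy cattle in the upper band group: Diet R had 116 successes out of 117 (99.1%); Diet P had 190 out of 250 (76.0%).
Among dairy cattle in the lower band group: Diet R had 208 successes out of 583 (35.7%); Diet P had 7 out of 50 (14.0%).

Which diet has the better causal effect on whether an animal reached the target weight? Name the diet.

Diet P

Because the diet influences week-4 weight band, week-4 weight band is a post-treatment mediator, not a confounder. Stratifying on it would bias the estimate; the causal effect is the crude pooled difference.
Pooled: Diet R 46.3% vs Diet P 65.7%; Diet P is higher overall.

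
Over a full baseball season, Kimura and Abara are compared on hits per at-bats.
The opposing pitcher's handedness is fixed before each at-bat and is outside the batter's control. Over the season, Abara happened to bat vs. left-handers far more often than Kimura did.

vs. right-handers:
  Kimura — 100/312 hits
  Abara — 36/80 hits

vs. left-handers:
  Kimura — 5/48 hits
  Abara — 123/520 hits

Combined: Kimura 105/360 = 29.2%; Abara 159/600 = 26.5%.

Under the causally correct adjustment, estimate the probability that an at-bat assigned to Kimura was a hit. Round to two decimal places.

Abara is higher inside every pitcher handedness stratum but Kimura is higher in aggregate. Whether to stratify depends on how pitcher handedness relates to the player.
Here pitcher handedness is a common cause — it drives both which player a case falls under and the outcome. The crude comparison mixes populations; the stratum-specific rates are the causally relevant ones.
Standardising Kimura to the population pitcher handedness mix: 0.408·100/312 + 0.592·5/48 = 0.193.

0.19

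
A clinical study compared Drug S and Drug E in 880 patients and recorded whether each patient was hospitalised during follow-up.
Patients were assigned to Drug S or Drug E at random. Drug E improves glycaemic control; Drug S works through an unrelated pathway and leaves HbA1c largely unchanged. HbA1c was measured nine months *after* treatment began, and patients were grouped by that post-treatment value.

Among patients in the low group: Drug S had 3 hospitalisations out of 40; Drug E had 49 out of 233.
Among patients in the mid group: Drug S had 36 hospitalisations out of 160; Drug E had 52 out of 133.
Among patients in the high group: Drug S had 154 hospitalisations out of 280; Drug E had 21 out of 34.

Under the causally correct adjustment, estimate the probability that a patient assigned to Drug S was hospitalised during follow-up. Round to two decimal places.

0.40

The stratified and pooled comparisons disagree (Drug S wins within each HbA1c; Drug E wins overall), so the answer turns on the causal role of HbA1c.
The distribution of HbA1c is itself part of what the drug does — it is an intermediate outcome. Holding it fixed would remove that part of the effect; the total effect is the pooled difference.
So P(outcome | do(Drug S)) is just the pooled rate for Drug S: 193/480 = 0.402.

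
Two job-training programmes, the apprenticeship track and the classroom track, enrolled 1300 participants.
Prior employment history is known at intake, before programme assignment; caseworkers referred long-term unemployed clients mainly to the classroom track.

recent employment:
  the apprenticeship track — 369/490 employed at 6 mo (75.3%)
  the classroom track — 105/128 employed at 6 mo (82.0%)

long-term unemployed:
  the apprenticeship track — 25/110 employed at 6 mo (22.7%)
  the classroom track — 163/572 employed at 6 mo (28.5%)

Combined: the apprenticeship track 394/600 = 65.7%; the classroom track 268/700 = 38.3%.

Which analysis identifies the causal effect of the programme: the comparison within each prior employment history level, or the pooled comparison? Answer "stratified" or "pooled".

stratified

Nothing the programme does changes prior employment history; the imbalance is an allocation artefact. With prior employment history also predicting the outcome, the pooled figure is confounded, and the within-stratum comparison is the causal one.
Within each level — recent employment: 75.3% vs 82.0%; long-term unemployed: 22.7% vs 28.5% — the classroom track is higher every time.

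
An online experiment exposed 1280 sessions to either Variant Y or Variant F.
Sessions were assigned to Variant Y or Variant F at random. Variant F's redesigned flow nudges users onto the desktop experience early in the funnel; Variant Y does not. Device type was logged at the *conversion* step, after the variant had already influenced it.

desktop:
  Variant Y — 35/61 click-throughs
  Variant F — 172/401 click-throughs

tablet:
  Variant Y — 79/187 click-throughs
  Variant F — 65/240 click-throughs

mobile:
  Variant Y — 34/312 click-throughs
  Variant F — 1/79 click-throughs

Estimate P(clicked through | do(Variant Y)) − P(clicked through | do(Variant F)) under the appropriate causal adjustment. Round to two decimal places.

Within every device type level Variant Y has the higher rate, yet pooled Variant F does — Simpson's reversal.
Device type here is a post-treatment variable shaped by the variant; conditioning on it would introduce bias rather than remove it. The overall comparison is the causal one.
The causal difference is the pooled difference: 0.264 − 0.331 = -0.066.

-0.07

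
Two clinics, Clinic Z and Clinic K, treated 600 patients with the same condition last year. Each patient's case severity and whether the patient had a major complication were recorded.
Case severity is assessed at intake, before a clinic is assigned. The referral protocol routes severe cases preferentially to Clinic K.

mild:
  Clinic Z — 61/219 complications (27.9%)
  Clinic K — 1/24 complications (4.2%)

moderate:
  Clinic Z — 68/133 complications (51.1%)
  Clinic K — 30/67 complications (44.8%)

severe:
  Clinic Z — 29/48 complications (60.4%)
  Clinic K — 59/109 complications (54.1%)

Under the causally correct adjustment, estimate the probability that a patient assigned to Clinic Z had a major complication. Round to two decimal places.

The imbalance in case severity arose from how patients were allocated, not from anything the clinic did; and case severity independently affects the outcome. The pooled gap is confounded — condition on case severity.
Standardising Clinic Z to the population case severity mix: 0.405·61/219 + 0.333·68/133 + 0.262·29/48 = 0.441.

0.44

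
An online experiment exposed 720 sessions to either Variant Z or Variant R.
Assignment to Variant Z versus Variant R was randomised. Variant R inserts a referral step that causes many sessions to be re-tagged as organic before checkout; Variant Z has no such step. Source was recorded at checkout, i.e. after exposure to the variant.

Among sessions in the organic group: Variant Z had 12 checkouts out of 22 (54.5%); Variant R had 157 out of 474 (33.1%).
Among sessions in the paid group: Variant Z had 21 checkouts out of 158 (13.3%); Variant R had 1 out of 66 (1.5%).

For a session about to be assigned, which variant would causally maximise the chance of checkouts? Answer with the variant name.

Variant R

Variant Z is higher inside every traffic source stratum but Variant R is higher in aggregate. Whether to stratify depends on how traffic source relates to the variant.
Because the variant influences traffic source, traffic source is a post-treatment mediator, not a confounder. Stratifying on it would bias the estimate; the causal effect is the crude pooled difference.
Pooled: Variant Z 18.3% vs Variant R 29.3%; Variant R is higher overall.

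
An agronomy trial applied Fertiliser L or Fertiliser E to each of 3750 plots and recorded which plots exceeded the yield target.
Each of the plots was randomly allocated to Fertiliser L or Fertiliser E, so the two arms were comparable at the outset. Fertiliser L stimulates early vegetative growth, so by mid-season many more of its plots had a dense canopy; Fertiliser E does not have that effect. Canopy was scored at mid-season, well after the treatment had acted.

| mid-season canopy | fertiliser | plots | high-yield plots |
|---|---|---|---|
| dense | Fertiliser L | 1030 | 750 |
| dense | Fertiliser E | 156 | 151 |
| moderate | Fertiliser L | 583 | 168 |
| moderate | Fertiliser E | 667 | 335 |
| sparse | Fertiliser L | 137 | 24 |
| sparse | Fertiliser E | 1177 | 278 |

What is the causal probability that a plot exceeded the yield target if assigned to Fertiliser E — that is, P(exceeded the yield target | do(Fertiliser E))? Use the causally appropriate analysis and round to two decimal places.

The stratified and pooled comparisons disagree (Fertiliser E wins within each mid-season canopy; Fertiliser L wins overall), so the answer turns on the causal role of mid-season canopy.
Mid-season canopy is downstream of the fertiliser. One should not condition on a consequence of treatment, so the overall rates are the right comparison.
So P(outcome | do(Fertiliser E)) is just the pooled rate for Fertiliser E: 764/2000 = 0.382.

0.38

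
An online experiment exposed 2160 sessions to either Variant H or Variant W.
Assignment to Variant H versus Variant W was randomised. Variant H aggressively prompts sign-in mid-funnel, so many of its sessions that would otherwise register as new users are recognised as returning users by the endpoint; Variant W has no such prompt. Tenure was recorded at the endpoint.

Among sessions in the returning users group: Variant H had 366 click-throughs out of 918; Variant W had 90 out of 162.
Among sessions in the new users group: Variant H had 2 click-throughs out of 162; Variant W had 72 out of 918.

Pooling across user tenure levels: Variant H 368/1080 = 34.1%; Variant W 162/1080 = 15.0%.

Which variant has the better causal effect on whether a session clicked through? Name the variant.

Variant H

The distribution of user tenure is itself part of what the variant does — it is an intermediate outcome. Holding it fixed would remove that part of the effect; the total effect is the pooled difference.
Pooled: Variant H 34.1% vs Variant W 15.0%; Variant H is higher overall.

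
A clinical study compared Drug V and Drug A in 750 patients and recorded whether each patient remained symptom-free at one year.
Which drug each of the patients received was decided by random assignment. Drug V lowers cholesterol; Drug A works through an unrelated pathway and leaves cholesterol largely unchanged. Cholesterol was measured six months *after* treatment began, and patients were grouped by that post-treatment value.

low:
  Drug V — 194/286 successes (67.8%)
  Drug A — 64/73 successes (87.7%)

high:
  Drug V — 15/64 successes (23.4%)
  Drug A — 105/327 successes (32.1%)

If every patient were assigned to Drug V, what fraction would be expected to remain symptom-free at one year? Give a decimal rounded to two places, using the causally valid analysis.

0.60

Cholesterol lies on the pathway drug → cholesterol → outcome, so adjusting for it blocks the indirect effect. For the total causal effect of drug, use the unadjusted pooled rates.
So P(outcome | do(Drug V)) is just the pooled rate for Drug V: 209/350 = 0.597.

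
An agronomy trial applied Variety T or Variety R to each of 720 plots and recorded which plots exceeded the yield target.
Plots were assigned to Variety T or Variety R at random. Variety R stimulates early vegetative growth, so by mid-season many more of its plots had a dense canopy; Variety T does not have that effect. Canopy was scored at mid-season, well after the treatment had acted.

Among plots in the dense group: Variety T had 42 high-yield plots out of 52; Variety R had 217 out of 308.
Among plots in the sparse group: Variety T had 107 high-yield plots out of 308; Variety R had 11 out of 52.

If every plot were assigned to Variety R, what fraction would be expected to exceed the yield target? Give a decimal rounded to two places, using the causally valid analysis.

0.63

Stratifying would compare varietys among plots the varietys themselves sorted into mid-season canopy groups — a form of selection on an intermediate. The unconditioned pooled rates give the total causal effect.
So P(outcome | do(Variety R)) is just the pooled rate for Variety R: 228/360 = 0.633.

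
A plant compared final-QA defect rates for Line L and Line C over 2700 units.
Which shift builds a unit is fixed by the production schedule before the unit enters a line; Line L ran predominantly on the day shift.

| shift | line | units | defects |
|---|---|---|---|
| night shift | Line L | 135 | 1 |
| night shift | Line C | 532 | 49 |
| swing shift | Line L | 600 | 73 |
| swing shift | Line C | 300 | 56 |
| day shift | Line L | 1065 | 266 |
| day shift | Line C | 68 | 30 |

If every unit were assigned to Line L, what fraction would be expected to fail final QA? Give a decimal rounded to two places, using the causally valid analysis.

Since shift is a pre-existing factor (not a product of the line) and it affects the outcome on its own, it is a confounder. The stratified rates, not the pooled rate, identify the causal effect.
Standardising Line L to the population shift mix: 0.247·1/135 + 0.333·73/600 + 0.420·266/1065 = 0.147.

0.15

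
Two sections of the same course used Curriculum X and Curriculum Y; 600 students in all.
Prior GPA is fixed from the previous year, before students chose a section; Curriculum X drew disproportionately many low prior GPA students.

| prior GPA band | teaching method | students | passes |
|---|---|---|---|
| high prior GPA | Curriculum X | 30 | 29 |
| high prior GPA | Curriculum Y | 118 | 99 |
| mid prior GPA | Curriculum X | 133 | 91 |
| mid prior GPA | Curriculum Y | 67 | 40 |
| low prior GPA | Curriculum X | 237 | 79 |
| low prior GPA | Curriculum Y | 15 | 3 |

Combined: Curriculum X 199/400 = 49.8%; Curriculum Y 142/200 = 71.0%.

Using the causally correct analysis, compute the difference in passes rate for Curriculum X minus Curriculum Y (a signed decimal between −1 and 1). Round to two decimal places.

The prior GPA band-specific comparison favours Curriculum X throughout, but the pooled figures favour Curriculum Y. The question is whether to condition on prior GPA band.
Here prior GPA band is a common cause — it drives both which teaching method a case falls under and the outcome. The crude comparison mixes populations; the stratum-specific rates are the causally relevant ones.
Adjusting over the population distribution of prior GPA band: 0.247·(0.967−0.839) + 0.333·(0.684−0.597) + 0.420·(0.333−0.200) = +0.117.

+0.12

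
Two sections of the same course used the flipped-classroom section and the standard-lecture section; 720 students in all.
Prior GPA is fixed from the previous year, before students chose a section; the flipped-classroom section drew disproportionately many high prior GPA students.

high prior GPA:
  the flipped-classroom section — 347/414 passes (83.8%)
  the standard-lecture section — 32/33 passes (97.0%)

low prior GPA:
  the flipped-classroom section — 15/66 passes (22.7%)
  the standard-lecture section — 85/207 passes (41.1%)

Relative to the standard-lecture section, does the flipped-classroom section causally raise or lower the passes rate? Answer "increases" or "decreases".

decreases

Prior GPA band satisfies the back-door criterion: it is not a descendant of the teaching method, and it blocks the spurious path from teaching method to outcome. Adjusting for it (i.e., using the within-prior GPA band rates) gives the causal effect.
Within each level — high prior GPA: 83.8% vs 97.0%; low prior GPA: 22.7% vs 41.1% — the standard-lecture section is higher every time.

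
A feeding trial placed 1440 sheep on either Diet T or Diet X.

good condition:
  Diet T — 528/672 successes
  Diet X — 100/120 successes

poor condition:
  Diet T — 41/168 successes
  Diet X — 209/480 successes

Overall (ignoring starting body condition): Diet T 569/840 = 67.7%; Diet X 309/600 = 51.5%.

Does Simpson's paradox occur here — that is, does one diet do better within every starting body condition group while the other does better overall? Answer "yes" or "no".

yes

Within each starting body condition level (good condition 78.6% vs 83.3%; poor condition 24.4% vs 43.5%), Diet X has the higher rate every time. Pooled: 67.7% vs 51.5% — Diet T has the higher rate overall. The two comparisons disagree.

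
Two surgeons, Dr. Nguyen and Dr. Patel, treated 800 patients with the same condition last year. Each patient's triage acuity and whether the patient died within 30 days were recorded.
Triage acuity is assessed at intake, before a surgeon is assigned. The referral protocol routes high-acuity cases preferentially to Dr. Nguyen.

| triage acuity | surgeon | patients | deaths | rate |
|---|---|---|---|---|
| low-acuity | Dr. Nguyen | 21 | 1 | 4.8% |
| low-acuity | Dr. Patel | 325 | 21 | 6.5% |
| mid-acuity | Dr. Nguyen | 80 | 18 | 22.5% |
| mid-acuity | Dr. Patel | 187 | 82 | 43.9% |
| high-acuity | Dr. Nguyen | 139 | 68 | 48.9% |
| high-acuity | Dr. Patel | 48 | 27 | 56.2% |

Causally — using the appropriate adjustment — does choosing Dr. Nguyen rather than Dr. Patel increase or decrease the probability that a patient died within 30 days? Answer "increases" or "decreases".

decreases

The stratified and pooled comparisons disagree (Dr. Nguyen wins within each triage acuity; Dr. Patel wins overall), so the answer turns on the causal role of triage acuity.
Triage acuity is set before the surgeon has any effect — it is not caused by the surgeon — and it independently drives the outcome. That makes it a confounder, so the causal comparison is within triage acuity levels.
Within each level — low-acuity: 4.8% vs 6.5%; mid-acuity: 22.5% vs 43.9%; high-acuity: 48.9% vs 56.2% — Dr. Nguyen is lower every time.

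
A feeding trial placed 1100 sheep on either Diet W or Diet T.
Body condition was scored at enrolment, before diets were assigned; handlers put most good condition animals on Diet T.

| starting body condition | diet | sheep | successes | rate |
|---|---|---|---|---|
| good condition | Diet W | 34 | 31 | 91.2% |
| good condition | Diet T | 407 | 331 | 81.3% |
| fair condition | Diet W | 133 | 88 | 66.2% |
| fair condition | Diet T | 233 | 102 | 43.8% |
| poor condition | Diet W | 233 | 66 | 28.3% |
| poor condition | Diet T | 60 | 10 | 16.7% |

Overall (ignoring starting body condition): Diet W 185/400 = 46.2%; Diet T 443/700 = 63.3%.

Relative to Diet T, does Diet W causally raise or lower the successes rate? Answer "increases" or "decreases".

increases

Within every starting body condition level Diet W has the higher rate, yet pooled Diet T does — Simpson's reversal.
Starting body condition is set before the diet has any effect — it is not caused by the diet — and it independently drives the outcome. That makes it a confounder, so the causal comparison is within starting body condition levels.
Within each level — good condition: 91.2% vs 81.3%; fair condition: 66.2% vs 43.8%; poor condition: 28.3% vs 16.7% — Diet W is higher every time.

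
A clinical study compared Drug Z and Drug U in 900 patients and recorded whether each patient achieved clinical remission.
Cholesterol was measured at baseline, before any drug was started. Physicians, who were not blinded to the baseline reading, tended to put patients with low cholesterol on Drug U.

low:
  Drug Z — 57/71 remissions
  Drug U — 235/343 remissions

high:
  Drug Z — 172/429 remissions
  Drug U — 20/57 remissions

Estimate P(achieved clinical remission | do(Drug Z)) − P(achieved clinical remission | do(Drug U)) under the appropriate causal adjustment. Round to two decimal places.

Since cholesterol is a pre-existing factor (not a product of the drug) and it affects the outcome on its own, it is a confounder. The stratified rates, not the pooled rate, identify the causal effect.
Adjusting over the population distribution of cholesterol: 0.460·(0.803−0.685) + 0.540·(0.401−0.351) = +0.081.

+0.08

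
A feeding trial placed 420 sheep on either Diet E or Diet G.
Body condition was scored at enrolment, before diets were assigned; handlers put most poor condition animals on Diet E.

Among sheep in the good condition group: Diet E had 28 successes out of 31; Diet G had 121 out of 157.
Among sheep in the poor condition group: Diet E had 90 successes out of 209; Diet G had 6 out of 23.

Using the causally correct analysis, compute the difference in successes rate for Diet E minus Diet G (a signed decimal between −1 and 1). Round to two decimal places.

+0.15

The stratified and pooled comparisons disagree (Diet E wins within each starting body condition; Diet G wins overall), so the answer turns on the causal role of starting body condition.
Starting body condition satisfies the back-door criterion: it is not a descendant of the diet, and it blocks the spurious path from diet to outcome. Adjusting for it (i.e., using the within-starting body condition rates) gives the causal effect.
Adjusting over the population distribution of starting body condition: 0.448·(0.903−0.771) + 0.552·(0.431−0.261) = +0.153.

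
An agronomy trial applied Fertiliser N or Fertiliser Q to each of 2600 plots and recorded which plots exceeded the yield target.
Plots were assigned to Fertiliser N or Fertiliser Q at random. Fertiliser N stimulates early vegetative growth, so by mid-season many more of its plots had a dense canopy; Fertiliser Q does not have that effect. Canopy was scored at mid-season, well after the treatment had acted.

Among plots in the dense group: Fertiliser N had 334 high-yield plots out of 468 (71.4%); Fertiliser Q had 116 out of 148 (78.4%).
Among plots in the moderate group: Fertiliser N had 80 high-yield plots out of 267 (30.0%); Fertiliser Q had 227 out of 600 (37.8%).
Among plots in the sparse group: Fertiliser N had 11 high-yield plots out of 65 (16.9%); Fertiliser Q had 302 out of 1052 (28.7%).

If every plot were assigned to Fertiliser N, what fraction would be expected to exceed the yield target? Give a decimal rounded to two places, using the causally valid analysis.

0.53

Mid-season canopy is downstream of the fertiliser. One should not condition on a consequence of treatment, so the overall rates are the right comparison.
So P(outcome | do(Fertiliser N)) is just the pooled rate for Fertiliser N: 425/800 = 0.531.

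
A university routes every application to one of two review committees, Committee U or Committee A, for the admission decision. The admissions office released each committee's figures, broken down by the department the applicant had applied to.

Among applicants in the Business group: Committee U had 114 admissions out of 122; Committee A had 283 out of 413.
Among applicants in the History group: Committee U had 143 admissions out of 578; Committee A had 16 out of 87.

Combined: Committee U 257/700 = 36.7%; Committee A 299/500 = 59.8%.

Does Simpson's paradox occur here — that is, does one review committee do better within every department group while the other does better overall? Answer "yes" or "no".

Within each department level (Business 93.4% vs 68.5%; History 24.7% vs 18.4%), Committee U has the higher rate every time. Pooled: 36.7% vs 59.8% — Committee A has the higher rate overall. The two comparisons disagree.

yes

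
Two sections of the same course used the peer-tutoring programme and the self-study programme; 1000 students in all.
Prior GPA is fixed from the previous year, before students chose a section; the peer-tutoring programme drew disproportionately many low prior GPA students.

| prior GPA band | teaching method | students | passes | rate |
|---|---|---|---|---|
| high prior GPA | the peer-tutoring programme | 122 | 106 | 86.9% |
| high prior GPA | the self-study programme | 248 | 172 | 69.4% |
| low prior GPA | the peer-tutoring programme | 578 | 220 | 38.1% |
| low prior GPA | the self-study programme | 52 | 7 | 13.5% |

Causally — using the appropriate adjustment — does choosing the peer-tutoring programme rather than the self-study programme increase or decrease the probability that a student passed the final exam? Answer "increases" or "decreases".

increases

Prior GPA band satisfies the back-door criterion: it is not a descendant of the teaching method, and it blocks the spurious path from teaching method to outcome. Adjusting for it (i.e., using the within-prior GPA band rates) gives the causal effect.
Within each level — high prior GPA: 86.9% vs 69.4%; low prior GPA: 38.1% vs 13.5% — the peer-tutoring programme is higher every time.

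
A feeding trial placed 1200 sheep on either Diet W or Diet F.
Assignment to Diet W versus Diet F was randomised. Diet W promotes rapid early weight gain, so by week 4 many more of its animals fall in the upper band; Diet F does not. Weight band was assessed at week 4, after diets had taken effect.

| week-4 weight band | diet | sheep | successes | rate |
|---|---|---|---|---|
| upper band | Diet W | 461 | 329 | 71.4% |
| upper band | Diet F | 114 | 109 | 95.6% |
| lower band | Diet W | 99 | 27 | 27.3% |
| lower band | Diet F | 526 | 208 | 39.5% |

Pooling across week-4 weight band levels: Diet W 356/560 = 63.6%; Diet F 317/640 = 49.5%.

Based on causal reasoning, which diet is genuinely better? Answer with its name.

The week-4 weight band-specific comparison favours Diet F throughout, but the pooled figures favour Diet W. The question is whether to condition on week-4 weight band.
Because the diet influences week-4 weight band, week-4 weight band is a post-treatment mediator, not a confounder. Stratifying on it would bias the estimate; the causal effect is the crude pooled difference.
Pooled: Diet W 63.6% vs Diet F 49.5%; Diet W is higher overall.

Diet W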